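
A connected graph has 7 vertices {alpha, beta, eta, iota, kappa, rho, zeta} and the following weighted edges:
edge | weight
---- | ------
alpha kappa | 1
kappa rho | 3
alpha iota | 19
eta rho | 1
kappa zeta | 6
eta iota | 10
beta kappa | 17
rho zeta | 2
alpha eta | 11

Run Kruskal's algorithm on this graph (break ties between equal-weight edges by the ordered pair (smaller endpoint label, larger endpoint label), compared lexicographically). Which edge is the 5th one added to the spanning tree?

Sort edges by weight, then run Kruskal:
alpha kappa (1): add — endpoints in different components.
eta rho (1): add — endpoints in different components.
rho zeta (2): add — endpoints in different components.
kappa rho (3): add — endpoints in different components.
kappa zeta (6): skip — kappa and zeta already connected.
eta iota (10): add — endpoints in different components.
alpha eta (11): skip — eta and alpha already connected.
beta kappa (17): add — endpoints in different components.
The 5th edge added is eta iota.

eta-iota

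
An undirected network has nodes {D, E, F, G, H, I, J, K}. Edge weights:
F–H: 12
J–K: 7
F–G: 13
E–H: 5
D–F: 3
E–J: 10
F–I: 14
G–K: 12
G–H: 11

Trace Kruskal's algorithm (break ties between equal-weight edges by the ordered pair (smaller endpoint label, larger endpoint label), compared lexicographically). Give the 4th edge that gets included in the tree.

E-J

Sort edges by weight, then run Kruskal:
D–F (3): add — endpoints in different components.
E–H (5): add — endpoints in different components.
J–K (7): add — endpoints in different components.
E–J (10): add — endpoints in different components.
G–H (11): add — endpoints in different components.
F–H (12): add — endpoints in different components.
G–K (12): skip — G and K already connected.
F–G (13): skip — F and G already connected.
F–I (14): add — endpoints in different components.
The 4th edge added is E–J.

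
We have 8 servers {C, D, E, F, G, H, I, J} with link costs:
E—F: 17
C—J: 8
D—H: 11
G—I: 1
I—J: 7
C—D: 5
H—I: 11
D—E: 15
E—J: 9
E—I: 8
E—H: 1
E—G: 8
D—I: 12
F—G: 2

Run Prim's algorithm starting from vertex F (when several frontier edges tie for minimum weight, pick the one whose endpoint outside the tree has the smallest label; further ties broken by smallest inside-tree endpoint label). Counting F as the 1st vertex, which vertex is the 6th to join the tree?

Prim's algorithm from F:
Step 1: frontier [F—G 2, E—F 17] → take F—G (2); add G.
Step 2: frontier [E—F 17, G—I 1, E—G 8] → take G—I (1); add I.
Step 3: frontier [E—F 17, E—G 8, I—J 7, E—I 8, H—I 11, D—I 12] → take I—J (7); add J.
Step 4: frontier [E—F 17, E—G 8, E—I 8, H—I 11, D—I 12, C—J 8, E—J 9] → take C—J (8); add C.
Step 5: frontier [C—D 5, E—F 17, E—G 8, E—I 8, H—I 11, D—I 12, E—J 9] → take C—D (5); add D.
Step 6: frontier [D—H 11, D—E 15, E—F 17, E—G 8, E—I 8, H—I 11, E—J 9] → take E—G (8); add E.
Step 7: frontier [D—H 11, E—H 1, H—I 11] → take E—H (1); add H.
Vertex order: F, G, I, J, C, D, E, H. The 6th vertex is D.

D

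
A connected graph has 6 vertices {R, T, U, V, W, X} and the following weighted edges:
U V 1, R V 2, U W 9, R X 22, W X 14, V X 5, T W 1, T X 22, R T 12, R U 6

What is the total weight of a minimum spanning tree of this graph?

Prim, starting at W.
Step 1: cheapest edge leaving the tree is T W (1); add T.
Step 2: cheapest edge leaving the tree is U W (9); add U.
Step 3: cheapest edge leaving the tree is U V (1); add V.
Step 4: cheapest edge leaving the tree is R V (2); add R.
Step 5: cheapest edge leaving the tree is V X (5); add X.
MST edges: T W, U W, U V, R V, V X; total weight 1+9+1+2+5 = 18.

18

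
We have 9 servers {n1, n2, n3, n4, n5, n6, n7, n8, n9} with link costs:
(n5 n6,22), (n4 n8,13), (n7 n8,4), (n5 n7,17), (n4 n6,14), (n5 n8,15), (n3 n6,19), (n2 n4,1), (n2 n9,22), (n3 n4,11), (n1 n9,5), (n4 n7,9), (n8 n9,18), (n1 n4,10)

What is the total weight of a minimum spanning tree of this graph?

Sort edges by weight, then run Kruskal:
n2 n4 (1): add — endpoints in different components.
n7 n8 (4): add — endpoints in different components.
n1 n9 (5): add — endpoints in different components.
n4 n7 (9): add — endpoints in different components.
n1 n4 (10): add — endpoints in different components.
n3 n4 (11): add — endpoints in different components.
n4 n8 (13): skip — n8 and n4 already connected.
n4 n6 (14): add — endpoints in different components.
n5 n8 (15): add — endpoints in different components.
MST edges: n2 n4, n7 n8, n1 n9, n4 n7, n1 n4, n3 n4, n4 n6, n5 n8; total weight 1+4+5+9+10+11+14+15 = 69.

69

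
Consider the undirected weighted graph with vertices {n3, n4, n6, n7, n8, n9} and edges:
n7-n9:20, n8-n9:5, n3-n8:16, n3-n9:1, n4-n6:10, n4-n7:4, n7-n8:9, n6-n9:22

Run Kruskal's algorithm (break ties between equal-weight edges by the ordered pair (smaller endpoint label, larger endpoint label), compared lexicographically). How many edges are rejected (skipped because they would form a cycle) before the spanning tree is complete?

0

Sort edges by weight, then run Kruskal:
n3-n9 (1): add — endpoints in different components.
n4-n7 (4): add — endpoints in different components.
n8-n9 (5): add — endpoints in different components.
n7-n8 (9): add — endpoints in different components.
n4-n6 (10): add — endpoints in different components.
Edges rejected before the tree was complete: 0.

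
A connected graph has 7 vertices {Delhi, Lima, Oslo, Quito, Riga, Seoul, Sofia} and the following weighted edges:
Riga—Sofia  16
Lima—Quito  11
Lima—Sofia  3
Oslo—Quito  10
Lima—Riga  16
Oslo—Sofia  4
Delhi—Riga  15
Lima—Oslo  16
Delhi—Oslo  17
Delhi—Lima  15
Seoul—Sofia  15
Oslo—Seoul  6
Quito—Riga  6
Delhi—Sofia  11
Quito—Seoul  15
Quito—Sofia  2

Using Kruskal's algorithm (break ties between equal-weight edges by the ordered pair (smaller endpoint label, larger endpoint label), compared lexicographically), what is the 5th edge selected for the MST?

Kruskal's algorithm — process edges by increasing weight (ties by edge label):
Quito—Sofia (2): add — endpoints in different components.
Lima—Sofia (3): add — endpoints in different components.
Oslo—Sofia (4): add — endpoints in different components.
Oslo—Seoul (6): add — endpoints in different components.
Quito—Riga (6): add — endpoints in different components.
Oslo—Quito (10): skip — Quito and Oslo already connected.
Delhi—Sofia (11): add — endpoints in different components.
The 5th edge added is Quito—Riga.

Quito-Riga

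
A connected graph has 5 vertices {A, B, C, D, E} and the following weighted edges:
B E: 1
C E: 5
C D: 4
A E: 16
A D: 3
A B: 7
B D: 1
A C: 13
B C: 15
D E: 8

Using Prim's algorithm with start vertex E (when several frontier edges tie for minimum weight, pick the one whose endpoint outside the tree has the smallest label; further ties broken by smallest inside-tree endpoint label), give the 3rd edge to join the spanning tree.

Grow the tree from E using Prim:
Step 1: cheapest edge leaving the tree is B E (1); add B.
Step 2: cheapest edge leaving the tree is B D (1); add D.
Step 3: cheapest edge leaving the tree is A D (3); add A.
Step 4: cheapest edge leaving the tree is C D (4); add C.
The 3rd edge added is A D.

A-D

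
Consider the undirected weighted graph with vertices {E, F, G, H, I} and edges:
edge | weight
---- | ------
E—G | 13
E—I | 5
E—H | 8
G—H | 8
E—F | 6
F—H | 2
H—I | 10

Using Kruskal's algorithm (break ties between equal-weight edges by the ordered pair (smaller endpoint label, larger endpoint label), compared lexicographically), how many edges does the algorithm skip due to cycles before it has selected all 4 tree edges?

1

Sort edges by weight, then run Kruskal:
F—H (2): add — endpoints in different components.
E—I (5): add — endpoints in different components.
E—F (6): add — endpoints in different components.
E—H (8): skip — E and H already connected.
G—H (8): add — endpoints in different components.
Edges rejected before the tree was complete: 1.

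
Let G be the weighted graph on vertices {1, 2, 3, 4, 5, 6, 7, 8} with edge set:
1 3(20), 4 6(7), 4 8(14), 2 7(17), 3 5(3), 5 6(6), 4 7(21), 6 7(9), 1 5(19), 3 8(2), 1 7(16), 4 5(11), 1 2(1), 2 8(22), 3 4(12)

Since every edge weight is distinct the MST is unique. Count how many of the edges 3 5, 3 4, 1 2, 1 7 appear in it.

3

Sort edges by weight, then run Kruskal:
1 2 (1): add — endpoints in different components.
3 8 (2): add — endpoints in different components.
3 5 (3): add — endpoints in different components.
5 6 (6): add — endpoints in different components.
4 6 (7): add — endpoints in different components.
6 7 (9): add — endpoints in different components.
4 5 (11): skip — 4 and 5 already connected.
3 4 (12): skip — 3 and 4 already connected.
4 8 (14): skip — 4 and 8 already connected.
1 7 (16): add — endpoints in different components.
MST edge set: {1 2, 3 8, 3 5, 5 6, 4 6, 6 7, 1 7}.
Of the listed edges, {3 5, 1 2, 1 7} are in the MST → 3.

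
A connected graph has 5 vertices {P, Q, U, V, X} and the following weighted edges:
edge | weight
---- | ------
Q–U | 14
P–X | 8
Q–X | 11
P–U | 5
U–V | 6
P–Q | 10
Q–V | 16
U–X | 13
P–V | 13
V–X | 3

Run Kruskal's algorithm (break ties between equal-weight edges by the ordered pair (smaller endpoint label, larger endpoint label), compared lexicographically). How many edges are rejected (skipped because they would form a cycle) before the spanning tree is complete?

Kruskal's algorithm — process edges by increasing weight (ties by edge label):
V–X (3): add. Components now {P} {U} {V,X} {Q}
P–U (5): add. Components now {P,U} {V,X} {Q}
U–V (6): add. Components now {P,U,V,X} {Q}
P–X (8): skip — P and X already connected.
P–Q (10): add. Components now {P,Q,U,V,X}
Edges rejected before the tree was complete: 1.

1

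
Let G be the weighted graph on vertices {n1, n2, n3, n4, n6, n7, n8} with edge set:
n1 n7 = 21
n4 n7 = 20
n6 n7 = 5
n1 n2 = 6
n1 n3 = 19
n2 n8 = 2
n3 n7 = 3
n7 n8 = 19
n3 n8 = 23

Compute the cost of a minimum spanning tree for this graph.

55

Prim's algorithm from n2:
Step 1: frontier [n2 n8 2, n1 n2 6] → take n2 n8 (2); add n8.
Step 2: frontier [n1 n2 6, n7 n8 19, n3 n8 23] → take n1 n2 (6); add n1.
Step 3: frontier [n1 n3 19, n1 n7 21, n7 n8 19, n3 n8 23] → take n1 n3 (19); add n3.
Step 4: frontier [n1 n7 21, n3 n7 3, n7 n8 19] → take n3 n7 (3); add n7.
Step 5: frontier [n6 n7 5, n4 n7 20] → take n6 n7 (5); add n6.
Step 6: frontier [n4 n7 20] → take n4 n7 (20); add n4.
MST edges: n2 n8, n1 n2, n1 n3, n3 n7, n6 n7, n4 n7; total weight 2+6+19+3+5+20 = 55.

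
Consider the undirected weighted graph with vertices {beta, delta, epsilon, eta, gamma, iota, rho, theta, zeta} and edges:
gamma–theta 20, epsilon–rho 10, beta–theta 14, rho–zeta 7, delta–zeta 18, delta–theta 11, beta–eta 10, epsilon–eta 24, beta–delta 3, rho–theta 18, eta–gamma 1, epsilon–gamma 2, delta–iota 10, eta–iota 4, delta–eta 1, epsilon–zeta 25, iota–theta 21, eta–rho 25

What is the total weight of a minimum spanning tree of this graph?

Grow the tree from theta using Prim:
Step 1: cheapest edge leaving the tree is delta–theta (11); add delta.
Step 2: cheapest edge leaving the tree is delta–eta (1); add eta.
Step 3: cheapest edge leaving the tree is eta–gamma (1); add gamma.
Step 4: cheapest edge leaving the tree is epsilon–gamma (2); add epsilon.
Step 5: cheapest edge leaving the tree is beta–delta (3); add beta.
Step 6: cheapest edge leaving the tree is eta–iota (4); add iota.
Step 7: cheapest edge leaving the tree is epsilon–rho (10); add rho.
Step 8: cheapest edge leaving the tree is rho–zeta (7); add zeta.
MST edges: delta–theta, delta–eta, eta–gamma, epsilon–gamma, beta–delta, eta–iota, epsilon–rho, rho–zeta; total weight 11+1+1+2+3+4+10+7 = 39.

39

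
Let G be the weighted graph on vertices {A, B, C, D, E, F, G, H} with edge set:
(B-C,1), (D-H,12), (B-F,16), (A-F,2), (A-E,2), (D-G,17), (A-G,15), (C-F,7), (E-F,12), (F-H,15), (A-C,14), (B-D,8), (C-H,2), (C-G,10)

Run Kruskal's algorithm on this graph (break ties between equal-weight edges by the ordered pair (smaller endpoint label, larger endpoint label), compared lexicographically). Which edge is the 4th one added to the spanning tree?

C-H

Kruskal's algorithm — process edges by increasing weight (ties by edge label):
B-C (1): add — endpoints in different components.
A-E (2): add — endpoints in different components.
A-F (2): add — endpoints in different components.
C-H (2): add — endpoints in different components.
C-F (7): add — endpoints in different components.
B-D (8): add — endpoints in different components.
C-G (10): add — endpoints in different components.
The 4th edge added is C-H.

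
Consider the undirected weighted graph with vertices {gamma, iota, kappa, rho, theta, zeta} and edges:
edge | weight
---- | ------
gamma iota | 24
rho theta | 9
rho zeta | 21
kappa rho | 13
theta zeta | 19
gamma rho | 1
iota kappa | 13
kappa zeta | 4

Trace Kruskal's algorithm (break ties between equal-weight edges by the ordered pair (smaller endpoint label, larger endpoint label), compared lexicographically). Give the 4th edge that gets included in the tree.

iota-kappa

Kruskal: consider edges lightest-first.
gamma rho (1): add. Components now {gamma,rho} {zeta} {kappa} {theta} {iota}
kappa zeta (4): add. Components now {gamma,rho} {kappa,zeta} {theta} {iota}
rho theta (9): add. Components now {gamma,rho,theta} {kappa,zeta} {iota}
iota kappa (13): add. Components now {gamma,rho,theta} {iota,kappa,zeta}
kappa rho (13): add. Components now {gamma,iota,kappa,rho,theta,zeta}
The 4th edge added is iota kappa.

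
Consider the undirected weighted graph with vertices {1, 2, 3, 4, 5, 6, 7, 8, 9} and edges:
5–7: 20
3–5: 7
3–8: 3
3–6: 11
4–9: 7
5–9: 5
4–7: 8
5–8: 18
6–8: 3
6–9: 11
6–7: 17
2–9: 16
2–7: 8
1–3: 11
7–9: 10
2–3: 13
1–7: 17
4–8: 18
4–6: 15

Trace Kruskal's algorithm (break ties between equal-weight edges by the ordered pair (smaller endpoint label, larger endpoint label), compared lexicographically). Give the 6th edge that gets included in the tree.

Kruskal: consider edges lightest-first.
3–8 (3): add — endpoints in different components.
6–8 (3): add — endpoints in different components.
5–9 (5): add — endpoints in different components.
3–5 (7): add — endpoints in different components.
4–9 (7): add — endpoints in different components.
2–7 (8): add — endpoints in different components.
4–7 (8): add — endpoints in different components.
7–9 (10): skip — 7 and 9 already connected.
1–3 (11): add — endpoints in different components.
The 6th edge added is 2–7.

2-7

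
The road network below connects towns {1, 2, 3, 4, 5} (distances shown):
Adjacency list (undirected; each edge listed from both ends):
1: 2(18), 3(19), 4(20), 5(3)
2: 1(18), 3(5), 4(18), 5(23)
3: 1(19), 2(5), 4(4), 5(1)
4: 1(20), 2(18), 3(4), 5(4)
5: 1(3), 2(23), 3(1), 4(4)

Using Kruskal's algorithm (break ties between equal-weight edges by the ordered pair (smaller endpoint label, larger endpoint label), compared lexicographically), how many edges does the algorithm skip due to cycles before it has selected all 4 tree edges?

Kruskal: consider edges lightest-first.
3 5 (1): add — endpoints in different components.
1 5 (3): add — endpoints in different components.
3 4 (4): add — endpoints in different components.
4 5 (4): skip — 4 and 5 already connected.
2 3 (5): add — endpoints in different components.
Edges rejected before the tree was complete: 1.

1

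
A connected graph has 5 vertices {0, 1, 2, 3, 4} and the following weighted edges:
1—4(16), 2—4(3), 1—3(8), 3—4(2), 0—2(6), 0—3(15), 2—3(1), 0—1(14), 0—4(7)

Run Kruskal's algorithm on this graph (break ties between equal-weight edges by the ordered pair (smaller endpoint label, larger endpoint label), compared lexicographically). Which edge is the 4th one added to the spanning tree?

Kruskal: consider edges lightest-first.
2—3 (1): add — endpoints in different components.
3—4 (2): add — endpoints in different components.
2—4 (3): skip — 2 and 4 already connected.
0—2 (6): add — endpoints in different components.
0—4 (7): skip — 0 and 4 already connected.
1—3 (8): add — endpoints in different components.
The 4th edge added is 1—3.

1-3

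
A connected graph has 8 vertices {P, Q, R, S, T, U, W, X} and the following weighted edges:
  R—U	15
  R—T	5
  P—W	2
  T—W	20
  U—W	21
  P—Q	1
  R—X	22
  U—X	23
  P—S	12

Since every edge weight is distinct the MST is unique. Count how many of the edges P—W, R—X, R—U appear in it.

Kruskal's algorithm — process edges by increasing weight (ties by edge label):
P—Q (1): add — endpoints in different components.
P—W (2): add — endpoints in different components.
R—T (5): add — endpoints in different components.
P—S (12): add — endpoints in different components.
R—U (15): add — endpoints in different components.
T—W (20): add — endpoints in different components.
U—W (21): skip — U and W already connected.
R—X (22): add — endpoints in different components.
MST edge set: {P—Q, P—W, R—T, P—S, R—U, T—W, R—X}.
Of the listed edges, {P—W, R—X, R—U} are in the MST → 3.

3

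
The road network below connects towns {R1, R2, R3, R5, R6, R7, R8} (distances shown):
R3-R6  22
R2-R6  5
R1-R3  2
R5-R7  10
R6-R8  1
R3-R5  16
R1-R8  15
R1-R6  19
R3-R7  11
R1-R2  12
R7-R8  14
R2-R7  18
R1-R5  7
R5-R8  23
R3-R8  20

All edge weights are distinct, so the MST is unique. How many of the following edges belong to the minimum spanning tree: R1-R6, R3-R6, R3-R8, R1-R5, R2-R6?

Sort edges by weight, then run Kruskal:
R6-R8 (1): add. Components now {R6,R8} {R7} {R2} {R5} {R1} {R3}
R1-R3 (2): add. Components now {R6,R8} {R7} {R2} {R5} {R1,R3}
R2-R6 (5): add. Components now {R2,R6,R8} {R7} {R5} {R1,R3}
R1-R5 (7): add. Components now {R2,R6,R8} {R7} {R1,R3,R5}
R5-R7 (10): add. Components now {R2,R6,R8} {R1,R3,R5,R7}
R3-R7 (11): skip — R7 and R3 already connected.
R1-R2 (12): add. Components now {R1,R2,R3,R5,R6,R7,R8}
MST edge set: {R6-R8, R1-R3, R2-R6, R1-R5, R5-R7, R1-R2}.
Of the listed edges, {R1-R5, R2-R6} are in the MST → 2.

2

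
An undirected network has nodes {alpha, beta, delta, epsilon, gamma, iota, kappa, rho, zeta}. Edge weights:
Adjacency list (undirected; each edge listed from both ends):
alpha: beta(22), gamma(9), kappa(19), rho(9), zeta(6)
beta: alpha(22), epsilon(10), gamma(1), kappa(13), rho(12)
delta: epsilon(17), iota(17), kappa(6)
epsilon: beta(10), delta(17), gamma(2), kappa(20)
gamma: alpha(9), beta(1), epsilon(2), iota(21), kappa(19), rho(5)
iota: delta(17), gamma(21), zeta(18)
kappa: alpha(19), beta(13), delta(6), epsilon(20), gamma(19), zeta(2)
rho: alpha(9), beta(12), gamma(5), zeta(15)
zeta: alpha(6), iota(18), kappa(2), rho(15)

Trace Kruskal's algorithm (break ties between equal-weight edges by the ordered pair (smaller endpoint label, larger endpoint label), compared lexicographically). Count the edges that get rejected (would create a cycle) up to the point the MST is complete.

6

Sort edges by weight, then run Kruskal:
beta–gamma (1): add — endpoints in different components.
epsilon–gamma (2): add — endpoints in different components.
kappa–zeta (2): add — endpoints in different components.
gamma–rho (5): add — endpoints in different components.
alpha–zeta (6): add — endpoints in different components.
delta–kappa (6): add — endpoints in different components.
alpha–gamma (9): add — endpoints in different components.
alpha–rho (9): skip — alpha and rho already connected.
beta–epsilon (10): skip — epsilon and beta already connected.
beta–rho (12): skip — rho and beta already connected.
beta–kappa (13): skip — kappa and beta already connected.
rho–zeta (15): skip — rho and zeta already connected.
delta–epsilon (17): skip — epsilon and delta already connected.
delta–iota (17): add — endpoints in different components.
Edges rejected before the tree was complete: 6.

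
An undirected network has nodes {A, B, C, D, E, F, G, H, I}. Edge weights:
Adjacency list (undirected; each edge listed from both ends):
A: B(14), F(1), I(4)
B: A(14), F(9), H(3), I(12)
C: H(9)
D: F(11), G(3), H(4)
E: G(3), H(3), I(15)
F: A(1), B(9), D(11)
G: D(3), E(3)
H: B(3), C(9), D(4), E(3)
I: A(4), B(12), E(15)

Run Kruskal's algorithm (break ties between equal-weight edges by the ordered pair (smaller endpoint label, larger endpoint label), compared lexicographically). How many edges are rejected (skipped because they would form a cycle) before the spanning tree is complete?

1

Kruskal: consider edges lightest-first.
A-F (1): add — endpoints in different components.
B-H (3): add — endpoints in different components.
D-G (3): add — endpoints in different components.
E-G (3): add — endpoints in different components.
E-H (3): add — endpoints in different components.
A-I (4): add — endpoints in different components.
D-H (4): skip — D and H already connected.
B-F (9): add — endpoints in different components.
C-H (9): add — endpoints in different components.
Edges rejected before the tree was complete: 1.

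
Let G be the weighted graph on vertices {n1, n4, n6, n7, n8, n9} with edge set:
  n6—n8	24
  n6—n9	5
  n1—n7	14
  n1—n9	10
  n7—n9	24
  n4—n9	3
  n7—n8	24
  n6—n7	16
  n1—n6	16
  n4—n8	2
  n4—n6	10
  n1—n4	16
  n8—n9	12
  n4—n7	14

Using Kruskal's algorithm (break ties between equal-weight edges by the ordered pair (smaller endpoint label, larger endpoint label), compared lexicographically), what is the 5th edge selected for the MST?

Sort edges by weight, then run Kruskal:
n4—n8 (2): add — endpoints in different components.
n4—n9 (3): add — endpoints in different components.
n6—n9 (5): add — endpoints in different components.
n1—n9 (10): add — endpoints in different components.
n4—n6 (10): skip — n4 and n6 already connected.
n8—n9 (12): skip — n8 and n9 already connected.
n1—n7 (14): add — endpoints in different components.
The 5th edge added is n1—n7.

n1-n7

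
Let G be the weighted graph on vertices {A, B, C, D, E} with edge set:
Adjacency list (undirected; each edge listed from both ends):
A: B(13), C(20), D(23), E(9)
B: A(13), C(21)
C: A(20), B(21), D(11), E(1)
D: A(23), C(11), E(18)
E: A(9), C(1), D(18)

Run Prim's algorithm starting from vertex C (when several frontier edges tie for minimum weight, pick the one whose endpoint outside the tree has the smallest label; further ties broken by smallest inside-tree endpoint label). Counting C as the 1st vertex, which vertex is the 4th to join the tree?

D

Prim, starting at C.
Step 1: frontier [C—E 1, C—D 11, A—C 20, B—C 21] → take C—E (1); add E.
Step 2: frontier [C—D 11, A—C 20, B—C 21, A—E 9, D—E 18] → take A—E (9); add A.
Step 3: frontier [A—B 13, A—D 23, C—D 11, B—C 21, D—E 18] → take C—D (11); add D.
Step 4: frontier [A—B 13, B—C 21] → take A—B (13); add B.
Vertex order: C, E, A, D, B. The 4th vertex is D.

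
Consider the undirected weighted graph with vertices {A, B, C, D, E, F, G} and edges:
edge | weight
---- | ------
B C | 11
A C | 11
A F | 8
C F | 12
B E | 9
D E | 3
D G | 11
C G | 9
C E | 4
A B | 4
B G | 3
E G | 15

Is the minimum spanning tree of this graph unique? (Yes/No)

Kruskal's algorithm — process edges by increasing weight (ties by edge label):
B G (3): add — endpoints in different components.
D E (3): add — endpoints in different components.
A B (4): add — endpoints in different components.
C E (4): add — endpoints in different components.
A F (8): add — endpoints in different components.
B E (9): add — endpoints in different components.
Non-tree edge C G has weight 9, equal to the heaviest edge on its tree cycle — swapping gives another MST of the same weight. Not unique.

No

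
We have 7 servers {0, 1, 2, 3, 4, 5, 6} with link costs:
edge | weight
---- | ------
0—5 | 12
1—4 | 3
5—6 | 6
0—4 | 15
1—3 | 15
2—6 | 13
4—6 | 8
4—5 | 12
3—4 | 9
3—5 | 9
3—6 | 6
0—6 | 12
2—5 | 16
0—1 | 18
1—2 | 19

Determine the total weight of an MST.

48

Grow the tree from 3 using Prim:
Step 1: cheapest edge leaving the tree is 3—6 (6); add 6.
Step 2: cheapest edge leaving the tree is 5—6 (6); add 5.
Step 3: cheapest edge leaving the tree is 4—6 (8); add 4.
Step 4: cheapest edge leaving the tree is 1—4 (3); add 1.
Step 5: cheapest edge leaving the tree is 0—5 (12); add 0.
Step 6: cheapest edge leaving the tree is 2—6 (13); add 2.
MST edges: 3—6, 5—6, 4—6, 1—4, 0—5, 2—6; total weight 6+6+8+3+12+13 = 48.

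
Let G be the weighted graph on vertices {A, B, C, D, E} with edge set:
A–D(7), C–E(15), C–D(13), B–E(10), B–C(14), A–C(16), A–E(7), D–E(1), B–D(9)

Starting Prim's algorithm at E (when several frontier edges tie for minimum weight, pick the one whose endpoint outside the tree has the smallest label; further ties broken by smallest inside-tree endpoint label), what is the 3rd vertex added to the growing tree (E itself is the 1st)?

Grow the tree from E using Prim:
Step 1: cheapest edge leaving the tree is D–E (1); add D.
Step 2: cheapest edge leaving the tree is A–D (7); add A.
Step 3: cheapest edge leaving the tree is B–D (9); add B.
Step 4: cheapest edge leaving the tree is C–D (13); add C.
Vertex order: E, D, A, B, C. The 3rd vertex is A.

A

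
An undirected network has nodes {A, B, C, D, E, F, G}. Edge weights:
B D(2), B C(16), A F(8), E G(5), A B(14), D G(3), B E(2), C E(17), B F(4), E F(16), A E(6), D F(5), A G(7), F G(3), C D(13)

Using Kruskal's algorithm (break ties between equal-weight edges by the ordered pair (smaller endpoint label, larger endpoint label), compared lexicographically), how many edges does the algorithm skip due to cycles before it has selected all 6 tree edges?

Sort edges by weight, then run Kruskal:
B D (2): add — endpoints in different components.
B E (2): add — endpoints in different components.
D G (3): add — endpoints in different components.
F G (3): add — endpoints in different components.
B F (4): skip — B and F already connected.
D F (5): skip — D and F already connected.
E G (5): skip — E and G already connected.
A E (6): add — endpoints in different components.
A G (7): skip — A and G already connected.
A F (8): skip — A and F already connected.
C D (13): add — endpoints in different components.
Edges rejected before the tree was complete: 5.

5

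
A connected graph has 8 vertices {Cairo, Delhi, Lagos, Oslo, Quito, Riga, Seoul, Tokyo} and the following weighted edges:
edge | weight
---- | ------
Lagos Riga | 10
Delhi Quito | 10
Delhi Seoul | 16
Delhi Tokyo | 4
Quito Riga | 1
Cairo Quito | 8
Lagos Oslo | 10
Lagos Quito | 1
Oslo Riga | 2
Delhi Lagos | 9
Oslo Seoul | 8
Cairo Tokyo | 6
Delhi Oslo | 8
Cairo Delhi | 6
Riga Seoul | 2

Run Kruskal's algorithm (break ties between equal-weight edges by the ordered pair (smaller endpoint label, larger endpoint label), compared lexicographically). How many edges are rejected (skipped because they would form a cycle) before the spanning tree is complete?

1

Kruskal: consider edges lightest-first.
Lagos Quito (1): add — endpoints in different components.
Quito Riga (1): add — endpoints in different components.
Oslo Riga (2): add — endpoints in different components.
Riga Seoul (2): add — endpoints in different components.
Delhi Tokyo (4): add — endpoints in different components.
Cairo Delhi (6): add — endpoints in different components.
Cairo Tokyo (6): skip — Cairo and Tokyo already connected.
Cairo Quito (8): add — endpoints in different components.
Edges rejected before the tree was complete: 1.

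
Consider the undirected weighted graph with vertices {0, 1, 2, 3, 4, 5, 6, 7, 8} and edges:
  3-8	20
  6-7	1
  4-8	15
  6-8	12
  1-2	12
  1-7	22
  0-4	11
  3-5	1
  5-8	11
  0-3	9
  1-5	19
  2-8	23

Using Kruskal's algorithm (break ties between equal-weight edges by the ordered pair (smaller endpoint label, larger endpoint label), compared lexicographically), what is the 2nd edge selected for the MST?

6-7

Sort edges by weight, then run Kruskal:
3-5 (1): add — endpoints in different components.
6-7 (1): add — endpoints in different components.
0-3 (9): add — endpoints in different components.
0-4 (11): add — endpoints in different components.
5-8 (11): add — endpoints in different components.
1-2 (12): add — endpoints in different components.
6-8 (12): add — endpoints in different components.
4-8 (15): skip — 4 and 8 already connected.
1-5 (19): add — endpoints in different components.
The 2nd edge added is 6-7.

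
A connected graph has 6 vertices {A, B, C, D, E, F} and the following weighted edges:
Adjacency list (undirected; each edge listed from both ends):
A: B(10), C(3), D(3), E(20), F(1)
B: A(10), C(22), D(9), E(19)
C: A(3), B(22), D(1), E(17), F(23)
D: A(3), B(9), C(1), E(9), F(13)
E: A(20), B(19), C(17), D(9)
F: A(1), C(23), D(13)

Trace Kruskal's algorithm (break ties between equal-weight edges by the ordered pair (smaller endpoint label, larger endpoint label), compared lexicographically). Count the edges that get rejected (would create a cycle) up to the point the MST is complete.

Sort edges by weight, then run Kruskal:
A—F (1): add — endpoints in different components.
C—D (1): add — endpoints in different components.
A—C (3): add — endpoints in different components.
A—D (3): skip — A and D already connected.
B—D (9): add — endpoints in different components.
D—E (9): add — endpoints in different components.
Edges rejected before the tree was complete: 1.

1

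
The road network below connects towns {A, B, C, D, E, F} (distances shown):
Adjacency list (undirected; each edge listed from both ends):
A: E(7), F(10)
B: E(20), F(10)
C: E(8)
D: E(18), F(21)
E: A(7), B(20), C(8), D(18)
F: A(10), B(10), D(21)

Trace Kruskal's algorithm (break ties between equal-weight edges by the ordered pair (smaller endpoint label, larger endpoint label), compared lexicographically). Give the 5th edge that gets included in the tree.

D-E

Sort edges by weight, then run Kruskal:
A–E (7): add — endpoints in different components.
C–E (8): add — endpoints in different components.
A–F (10): add — endpoints in different components.
B–F (10): add — endpoints in different components.
D–E (18): add — endpoints in different components.
The 5th edge added is D–E.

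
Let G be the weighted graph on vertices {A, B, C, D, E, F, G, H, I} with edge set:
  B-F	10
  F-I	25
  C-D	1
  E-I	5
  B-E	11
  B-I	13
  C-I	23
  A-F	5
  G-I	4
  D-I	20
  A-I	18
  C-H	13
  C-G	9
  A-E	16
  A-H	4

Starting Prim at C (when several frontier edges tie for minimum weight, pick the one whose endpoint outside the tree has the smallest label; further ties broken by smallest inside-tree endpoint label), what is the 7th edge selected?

Prim's algorithm from C:
Step 1: cheapest edge leaving the tree is C-D (1); add D.
Step 2: cheapest edge leaving the tree is C-G (9); add G.
Step 3: cheapest edge leaving the tree is G-I (4); add I.
Step 4: cheapest edge leaving the tree is E-I (5); add E.
Step 5: cheapest edge leaving the tree is B-E (11); add B.
Step 6: cheapest edge leaving the tree is B-F (10); add F.
Step 7: cheapest edge leaving the tree is A-F (5); add A.
Step 8: cheapest edge leaving the tree is A-H (4); add H.
The 7th edge added is A-F.

A-F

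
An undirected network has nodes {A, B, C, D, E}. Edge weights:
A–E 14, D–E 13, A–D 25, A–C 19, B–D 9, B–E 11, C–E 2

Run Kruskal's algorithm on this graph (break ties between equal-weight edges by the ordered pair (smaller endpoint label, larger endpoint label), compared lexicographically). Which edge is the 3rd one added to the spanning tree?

B-E

Kruskal's algorithm — process edges by increasing weight (ties by edge label):
C–E (2): add — endpoints in different components.
B–D (9): add — endpoints in different components.
B–E (11): add — endpoints in different components.
D–E (13): skip — D and E already connected.
A–E (14): add — endpoints in different components.
The 3rd edge added is B–E.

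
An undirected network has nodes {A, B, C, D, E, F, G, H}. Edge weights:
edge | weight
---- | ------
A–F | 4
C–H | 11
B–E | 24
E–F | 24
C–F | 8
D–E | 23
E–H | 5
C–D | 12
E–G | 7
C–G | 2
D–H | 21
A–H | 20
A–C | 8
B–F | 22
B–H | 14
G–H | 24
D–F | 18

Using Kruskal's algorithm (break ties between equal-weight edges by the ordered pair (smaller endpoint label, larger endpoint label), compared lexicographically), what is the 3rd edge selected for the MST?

E-H

Kruskal's algorithm — process edges by increasing weight (ties by edge label):
C–G (2): add — endpoints in different components.
A–F (4): add — endpoints in different components.
E–H (5): add — endpoints in different components.
E–G (7): add — endpoints in different components.
A–C (8): add — endpoints in different components.
C–F (8): skip — C and F already connected.
C–H (11): skip — C and H already connected.
C–D (12): add — endpoints in different components.
B–H (14): add — endpoints in different components.
The 3rd edge added is E–H.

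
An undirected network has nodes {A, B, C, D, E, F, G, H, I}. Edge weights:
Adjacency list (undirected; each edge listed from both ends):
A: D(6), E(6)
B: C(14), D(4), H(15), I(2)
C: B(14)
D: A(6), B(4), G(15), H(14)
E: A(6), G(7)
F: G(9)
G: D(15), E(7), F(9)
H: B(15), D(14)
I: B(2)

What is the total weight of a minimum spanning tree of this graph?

Kruskal: consider edges lightest-first.
B-I (2): add — endpoints in different components.
B-D (4): add — endpoints in different components.
A-D (6): add — endpoints in different components.
A-E (6): add — endpoints in different components.
E-G (7): add — endpoints in different components.
F-G (9): add — endpoints in different components.
B-C (14): add — endpoints in different components.
D-H (14): add — endpoints in different components.
MST edges: B-I, B-D, A-D, A-E, E-G, F-G, B-C, D-H; total weight 2+4+6+6+7+9+14+14 = 62.

62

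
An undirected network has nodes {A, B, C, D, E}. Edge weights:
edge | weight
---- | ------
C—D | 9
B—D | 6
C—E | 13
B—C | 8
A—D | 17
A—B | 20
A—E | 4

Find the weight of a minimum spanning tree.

Prim's algorithm from B:
Step 1: frontier [B—D 6, B—C 8, A—B 20] → take B—D (6); add D.
Step 2: frontier [B—C 8, A—B 20, C—D 9, A—D 17] → take B—C (8); add C.
Step 3: frontier [A—B 20, C—E 13, A—D 17] → take C—E (13); add E.
Step 4: frontier [A—B 20, A—D 17, A—E 4] → take A—E (4); add A.
MST edges: B—D, B—C, C—E, A—E; total weight 6+8+13+4 = 31.

31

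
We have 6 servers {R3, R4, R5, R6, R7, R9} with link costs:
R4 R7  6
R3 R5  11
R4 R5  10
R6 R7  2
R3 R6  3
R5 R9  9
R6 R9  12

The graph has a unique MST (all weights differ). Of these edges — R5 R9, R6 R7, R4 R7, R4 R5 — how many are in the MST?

Kruskal: consider edges lightest-first.
R6 R7 (2): add — endpoints in different components.
R3 R6 (3): add — endpoints in different components.
R4 R7 (6): add — endpoints in different components.
R5 R9 (9): add — endpoints in different components.
R4 R5 (10): add — endpoints in different components.
MST edge set: {R6 R7, R3 R6, R4 R7, R5 R9, R4 R5}.
Of the listed edges, {R5 R9, R6 R7, R4 R7, R4 R5} are in the MST → 4.

4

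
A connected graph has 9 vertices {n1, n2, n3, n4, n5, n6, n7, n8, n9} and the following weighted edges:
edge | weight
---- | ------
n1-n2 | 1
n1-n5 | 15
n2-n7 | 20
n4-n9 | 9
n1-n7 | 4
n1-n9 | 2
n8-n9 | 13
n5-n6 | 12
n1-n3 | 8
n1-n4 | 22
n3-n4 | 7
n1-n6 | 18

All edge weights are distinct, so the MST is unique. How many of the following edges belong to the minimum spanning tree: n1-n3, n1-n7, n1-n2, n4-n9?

3

Kruskal's algorithm — process edges by increasing weight (ties by edge label):
n1-n2 (1): add — endpoints in different components.
n1-n9 (2): add — endpoints in different components.
n1-n7 (4): add — endpoints in different components.
n3-n4 (7): add — endpoints in different components.
n1-n3 (8): add — endpoints in different components.
n4-n9 (9): skip — n4 and n9 already connected.
n5-n6 (12): add — endpoints in different components.
n8-n9 (13): add — endpoints in different components.
n1-n5 (15): add — endpoints in different components.
MST edge set: {n1-n2, n1-n9, n1-n7, n3-n4, n1-n3, n5-n6, n8-n9, n1-n5}.
Of the listed edges, {n1-n3, n1-n7, n1-n2} are in the MST → 3.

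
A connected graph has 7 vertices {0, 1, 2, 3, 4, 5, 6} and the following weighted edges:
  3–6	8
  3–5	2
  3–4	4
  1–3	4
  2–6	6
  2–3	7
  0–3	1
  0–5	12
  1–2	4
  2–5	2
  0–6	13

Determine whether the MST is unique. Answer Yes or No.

No

Kruskal's algorithm — process edges by increasing weight (ties by edge label):
0–3 (1): add — endpoints in different components.
2–5 (2): add — endpoints in different components.
3–5 (2): add — endpoints in different components.
1–2 (4): add — endpoints in different components.
1–3 (4): skip — 1 and 3 already connected.
3–4 (4): add — endpoints in different components.
2–6 (6): add — endpoints in different components.
Non-tree edge 1–3 has weight 4, equal to the heaviest edge on its tree cycle — swapping gives another MST of the same weight. Not unique.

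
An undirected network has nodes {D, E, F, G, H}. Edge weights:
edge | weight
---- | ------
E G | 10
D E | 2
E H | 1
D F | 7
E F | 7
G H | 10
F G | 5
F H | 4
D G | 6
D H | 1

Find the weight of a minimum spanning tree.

11

Sort edges by weight, then run Kruskal:
D H (1): add — endpoints in different components.
E H (1): add — endpoints in different components.
D E (2): skip — D and E already connected.
F H (4): add — endpoints in different components.
F G (5): add — endpoints in different components.
MST edges: D H, E H, F H, F G; total weight 1+1+4+5 = 11.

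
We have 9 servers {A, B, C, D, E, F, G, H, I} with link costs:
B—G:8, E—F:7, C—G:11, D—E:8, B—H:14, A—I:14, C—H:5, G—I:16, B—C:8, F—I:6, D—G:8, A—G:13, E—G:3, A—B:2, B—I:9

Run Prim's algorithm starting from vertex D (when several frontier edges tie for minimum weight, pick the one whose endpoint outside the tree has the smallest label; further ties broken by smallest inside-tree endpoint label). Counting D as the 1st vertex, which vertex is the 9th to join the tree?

Prim's algorithm from D:
Step 1: cheapest edge leaving the tree is D—E (8); add E.
Step 2: cheapest edge leaving the tree is E—G (3); add G.
Step 3: cheapest edge leaving the tree is E—F (7); add F.
Step 4: cheapest edge leaving the tree is F—I (6); add I.
Step 5: cheapest edge leaving the tree is B—G (8); add B.
Step 6: cheapest edge leaving the tree is A—B (2); add A.
Step 7: cheapest edge leaving the tree is B—C (8); add C.
Step 8: cheapest edge leaving the tree is C—H (5); add H.
Vertex order: D, E, G, F, I, B, A, C, H. The 9th vertex is H.

H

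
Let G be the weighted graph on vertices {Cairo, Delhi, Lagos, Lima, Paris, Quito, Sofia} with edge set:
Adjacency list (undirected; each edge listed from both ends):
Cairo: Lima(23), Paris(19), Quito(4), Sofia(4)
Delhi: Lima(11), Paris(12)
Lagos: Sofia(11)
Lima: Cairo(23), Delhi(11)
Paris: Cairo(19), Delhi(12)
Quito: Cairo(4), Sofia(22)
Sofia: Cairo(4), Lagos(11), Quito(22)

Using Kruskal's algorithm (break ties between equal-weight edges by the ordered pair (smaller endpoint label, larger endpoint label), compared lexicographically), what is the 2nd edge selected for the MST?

Cairo-Sofia

Sort edges by weight, then run Kruskal:
Cairo—Quito (4): add. Components now {Cairo,Quito} {Lagos} {Lima} {Paris} {Sofia} {Delhi}
Cairo—Sofia (4): add. Components now {Cairo,Quito,Sofia} {Lagos} {Lima} {Paris} {Delhi}
Delhi—Lima (11): add. Components now {Cairo,Quito,Sofia} {Lagos} {Delhi,Lima} {Paris}
Lagos—Sofia (11): add. Components now {Cairo,Lagos,Quito,Sofia} {Delhi,Lima} {Paris}
Delhi—Paris (12): add. Components now {Cairo,Lagos,Quito,Sofia} {Delhi,Lima,Paris}
Cairo—Paris (19): add. Components now {Cairo,Delhi,Lagos,Lima,Paris,Quito,Sofia}
The 2nd edge added is Cairo—Sofia.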